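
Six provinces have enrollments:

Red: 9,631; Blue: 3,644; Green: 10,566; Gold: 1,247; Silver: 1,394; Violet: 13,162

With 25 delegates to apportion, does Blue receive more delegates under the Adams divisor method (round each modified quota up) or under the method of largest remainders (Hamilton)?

Adams: Red 6, Blue 3, Green 6, Gold 1, Silver 1, Violet 8.
Hamilton: Red 6, Blue 2, Green 7, Gold 1, Silver 1, Violet 8.
Blue gets 3 under Adams and 2 under Hamilton.

Adams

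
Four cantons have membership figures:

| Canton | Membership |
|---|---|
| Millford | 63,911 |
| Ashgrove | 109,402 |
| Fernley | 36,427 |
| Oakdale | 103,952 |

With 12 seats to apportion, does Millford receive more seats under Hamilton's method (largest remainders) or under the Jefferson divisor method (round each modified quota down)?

Hamilton

Hamilton: Millford 3, Ashgrove 4, Fernley 1, Oakdale 4.
Jefferson: Millford 2, Ashgrove 5, Fernley 1, Oakdale 4.
Millford gets 3 under Hamilton and 2 under Jefferson.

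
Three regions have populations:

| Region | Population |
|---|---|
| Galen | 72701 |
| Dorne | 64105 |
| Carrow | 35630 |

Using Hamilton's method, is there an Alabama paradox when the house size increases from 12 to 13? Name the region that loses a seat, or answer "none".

At 12 seats: Galen 5, Dorne 4, Carrow 3.
At 13 seats: Galen 5, Dorne 5, Carrow 3.
No region's allocation decreased.

none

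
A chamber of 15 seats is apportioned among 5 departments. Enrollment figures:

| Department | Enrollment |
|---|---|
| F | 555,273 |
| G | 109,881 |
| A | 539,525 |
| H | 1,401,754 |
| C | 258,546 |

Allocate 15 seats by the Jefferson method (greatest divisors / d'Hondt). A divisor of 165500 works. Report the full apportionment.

With modified divisor 165500: modified quotas F 3.355, G 0.664, A 3.260, H 8.470, C 1.562.
Rounding down: F 3, G 0, A 3, H 8, C 1 (total 15).

F 3; G 0; A 3; H 8; C 1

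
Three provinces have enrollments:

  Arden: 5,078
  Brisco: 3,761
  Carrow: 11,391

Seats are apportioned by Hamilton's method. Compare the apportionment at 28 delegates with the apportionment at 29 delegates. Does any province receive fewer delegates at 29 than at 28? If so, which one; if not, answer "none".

none

At 28 seats: Arden 7, Brisco 5, Carrow 16.
At 29 seats: Arden 7, Brisco 6, Carrow 16.
No province's allocation decreased.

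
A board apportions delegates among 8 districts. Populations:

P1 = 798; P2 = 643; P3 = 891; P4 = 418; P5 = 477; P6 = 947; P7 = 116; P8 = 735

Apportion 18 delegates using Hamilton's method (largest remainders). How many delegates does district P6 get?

3

Standard divisor: 5025 ÷ 18 ≈ 279.167.
Standard quotas: P1 2.859, P2 2.303, P3 3.192, P4 1.497, P5 1.709, P6 3.392, P7 0.416, P8 2.633.
Lower quotas: P1 2, P2 2, P3 3, P4 1, P5 1, P6 3, P7 0, P8 2 (sum 14, leaving 4 seats).
Remainders in descending order: P1 0.859, P5 0.709, P8 0.633, P4 0.497, P7 0.416, P6 0.392, P2 0.303, P3 0.192.
Largest remainders: P1, P5, P8, P4 receive the extra seats.
P6 receives 3.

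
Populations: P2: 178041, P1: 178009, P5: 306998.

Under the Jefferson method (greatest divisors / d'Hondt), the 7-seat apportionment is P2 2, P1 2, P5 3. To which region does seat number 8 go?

Priority for the next seat is population ÷ (current seats + 1).
Priorities: P2 59347.000, P1 59336.333, P5 76749.500.
Highest priority: P5.

P5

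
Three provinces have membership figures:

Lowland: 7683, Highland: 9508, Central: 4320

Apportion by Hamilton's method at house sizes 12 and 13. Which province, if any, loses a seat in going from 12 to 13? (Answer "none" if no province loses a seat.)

At 12 seats: Lowland 4, Highland 5, Central 3.
At 13 seats: Lowland 5, Highland 6, Central 2.
Central drops from 3 to 2.

Central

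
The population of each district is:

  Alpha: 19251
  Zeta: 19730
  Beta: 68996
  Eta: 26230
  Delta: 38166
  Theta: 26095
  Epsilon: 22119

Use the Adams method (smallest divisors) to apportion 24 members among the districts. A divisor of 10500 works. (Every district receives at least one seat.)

With modified divisor 10500: modified quotas Alpha 1.833, Zeta 1.879, Beta 6.571, Eta 2.498, Delta 3.635, Theta 2.485, Epsilon 2.107.
Rounding up: Alpha 2, Zeta 2, Beta 7, Eta 3, Delta 4, Theta 3, Epsilon 3 (total 24).

Alpha=2, Zeta=2, Beta=7, Eta=3, Delta=4, Theta=3, Epsilon=3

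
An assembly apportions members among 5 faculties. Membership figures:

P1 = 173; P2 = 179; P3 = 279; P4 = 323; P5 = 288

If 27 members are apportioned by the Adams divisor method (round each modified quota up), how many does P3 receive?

Standard divisor 1242/27 ≈ 46; standard quotas: P1 3.761, P2 3.891, P3 6.065, P4 7.022, P5 6.261.
Rounding up gives 4, 4, 7, 8, 7 = 30 seats, so the divisor must be adjusted.
With modified divisor 50: modified quotas P1 3.460, P2 3.580, P3 5.580, P4 6.460, P5 5.760.
Rounding up: P1 4, P2 4, P3 6, P4 7, P5 6 (total 27).
P3 receives 6.

6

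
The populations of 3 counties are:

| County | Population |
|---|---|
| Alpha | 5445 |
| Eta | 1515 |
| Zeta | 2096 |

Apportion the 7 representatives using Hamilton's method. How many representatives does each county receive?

Alpha: 4; Eta: 1; Zeta: 2

Total 9056; standard divisor 9056/7 ≈ 1293.714.
Standard quotas: Alpha 4.2088, Eta 1.1710, Zeta 1.6201.
Lower quotas: Alpha 4, Eta 1, Zeta 1 (sum 6, leaving 1 seat).
Remainders in descending order: Zeta 0.6201, Alpha 0.2088, Eta 0.1710.
The surplus seat goes to Zeta.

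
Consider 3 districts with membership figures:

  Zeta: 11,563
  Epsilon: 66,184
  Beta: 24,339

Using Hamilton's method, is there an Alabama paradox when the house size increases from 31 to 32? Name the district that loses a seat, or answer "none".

Zeta

At 31 seats: Zeta 4, Epsilon 20, Beta 7.
At 32 seats: Zeta 3, Epsilon 21, Beta 8.
Zeta drops from 4 to 3.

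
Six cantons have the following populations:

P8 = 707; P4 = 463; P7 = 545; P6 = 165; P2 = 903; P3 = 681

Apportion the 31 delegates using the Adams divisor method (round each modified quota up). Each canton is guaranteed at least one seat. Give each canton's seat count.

P8=6, P4=4, P7=5, P6=2, P2=8, P3=6

Standard divisor 3464/31 ≈ 111.742; standard quotas: P8 6.327, P4 4.143, P7 4.877, P6 1.477, P2 8.081, P3 6.094.
Rounding up gives 7, 5, 5, 2, 9, 7 = 35 seats, so the divisor must be adjusted.
With modified divisor 120: modified quotas P8 5.892, P4 3.858, P7 4.542, P6 1.375, P2 7.525, P3 5.675.
Rounding up: P8 6, P4 4, P7 5, P6 2, P2 8, P3 6 (total 31).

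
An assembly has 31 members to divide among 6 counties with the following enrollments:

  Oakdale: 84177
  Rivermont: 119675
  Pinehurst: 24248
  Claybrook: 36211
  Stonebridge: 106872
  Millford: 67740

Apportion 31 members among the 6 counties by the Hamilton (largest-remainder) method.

The standard divisor is 438923/31 ≈ 14158.806.
Standard quotas: Oakdale 5.9452, Rivermont 8.4523, Pinehurst 1.7126, Claybrook 2.5575, Stonebridge 7.5481, Millford 4.7843.
Lower quotas: Oakdale 5, Rivermont 8, Pinehurst 1, Claybrook 2, Stonebridge 7, Millford 4 (sum 27, leaving 4 seats).
Remainders in descending order: Oakdale 0.9452, Millford 0.7843, Pinehurst 0.7126, Claybrook 0.5575, Stonebridge 0.5481, Rivermont 0.4523.
The surplus seats go to Oakdale, Millford, Pinehurst, Claybrook.

Oakdale: 6; Rivermont: 8; Pinehurst: 2; Claybrook: 3; Stonebridge: 7; Millford: 5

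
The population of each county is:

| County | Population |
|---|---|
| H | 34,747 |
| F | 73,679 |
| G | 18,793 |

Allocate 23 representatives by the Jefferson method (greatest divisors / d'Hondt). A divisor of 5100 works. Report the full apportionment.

With modified divisor 5100: modified quotas H 6.813, F 14.447, G 3.685.
Rounding down: H 6, F 14, G 3 (total 23).

H=6; F=14; G=3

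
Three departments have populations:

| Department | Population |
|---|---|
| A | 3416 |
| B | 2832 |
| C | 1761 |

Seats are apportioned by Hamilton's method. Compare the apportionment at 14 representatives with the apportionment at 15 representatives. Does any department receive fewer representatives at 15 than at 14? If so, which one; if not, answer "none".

none

At 14 seats: A 6, B 5, C 3.
At 15 seats: A 7, B 5, C 3.
No department's allocation decreased.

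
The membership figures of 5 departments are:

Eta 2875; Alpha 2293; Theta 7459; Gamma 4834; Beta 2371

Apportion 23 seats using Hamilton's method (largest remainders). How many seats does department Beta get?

3

The standard divisor is 19832/23 ≈ 862.261.
Standard quotas: Eta 3.3343, Alpha 2.6593, Theta 8.6505, Gamma 5.6062, Beta 2.7497.
Lower quotas: Eta 3, Alpha 2, Theta 8, Gamma 5, Beta 2 (sum 20, leaving 3 seats).
Remainders in descending order: Beta 0.7497, Alpha 0.6593, Theta 0.6505, Gamma 0.6062, Eta 0.3343.
Largest remainders: Beta, Alpha, Theta receive the extra seats.
Beta receives 3.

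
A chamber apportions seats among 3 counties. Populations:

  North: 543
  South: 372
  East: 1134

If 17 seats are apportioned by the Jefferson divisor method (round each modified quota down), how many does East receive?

10

Standard divisor 2049/17 ≈ 120.529; standard quotas: North 4.505, South 3.086, East 9.408.
Rounding down gives 4, 3, 9 = 16 seats, so the divisor must be adjusted.
With modified divisor 110: modified quotas North 4.936, South 3.382, East 10.309.
Rounding down: North 4, South 3, East 10 (total 17).
East receives 10.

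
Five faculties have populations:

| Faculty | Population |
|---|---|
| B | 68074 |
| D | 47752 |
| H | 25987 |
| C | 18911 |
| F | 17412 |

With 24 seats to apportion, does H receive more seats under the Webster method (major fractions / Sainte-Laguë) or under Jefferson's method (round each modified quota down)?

Webster

Webster: B 9, D 6, H 4, C 3, F 2.
Jefferson: B 10, D 7, H 3, C 2, F 2.
H gets 4 under Webster and 3 under Jefferson.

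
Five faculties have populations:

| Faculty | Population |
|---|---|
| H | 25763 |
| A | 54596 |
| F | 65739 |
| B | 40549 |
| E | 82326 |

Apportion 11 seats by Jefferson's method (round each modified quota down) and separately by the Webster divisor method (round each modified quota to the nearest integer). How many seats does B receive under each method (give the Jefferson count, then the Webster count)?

1 and 2

Jefferson: H 1, A 2, F 3, B 1, E 4.
Webster: H 1, A 2, F 3, B 2, E 3.
B gets 1 under Jefferson and 2 under Webster.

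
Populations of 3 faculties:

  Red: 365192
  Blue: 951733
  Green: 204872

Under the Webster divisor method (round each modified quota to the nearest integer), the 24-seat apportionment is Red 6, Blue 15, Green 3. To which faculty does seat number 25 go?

Blue

Priority for the next seat is population ÷ (current seats + 0.5).
Priorities: Red 56183.385, Blue 61402.129, Green 58534.857.
Highest priority: Blue.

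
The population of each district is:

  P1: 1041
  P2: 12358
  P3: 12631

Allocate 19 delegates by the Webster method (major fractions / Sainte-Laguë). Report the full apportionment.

Standard divisor 26030/19 ≈ 1370; standard quotas: P1 0.760, P2 9.020, P3 9.220.
Rounding to the nearest integer gives P1 1, P2 9, P3 9 — total 19, matching the house size, so no adjustment is needed.

P1 1, P2 9, P3 9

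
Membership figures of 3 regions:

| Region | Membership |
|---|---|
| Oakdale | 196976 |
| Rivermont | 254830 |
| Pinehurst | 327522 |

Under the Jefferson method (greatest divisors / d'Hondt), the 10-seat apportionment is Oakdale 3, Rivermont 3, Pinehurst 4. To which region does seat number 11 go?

Pinehurst

Priority for the next seat is population ÷ (current seats + 1).
Priorities: Oakdale 49244.000, Rivermont 63707.500, Pinehurst 65504.400.
Highest priority: Pinehurst.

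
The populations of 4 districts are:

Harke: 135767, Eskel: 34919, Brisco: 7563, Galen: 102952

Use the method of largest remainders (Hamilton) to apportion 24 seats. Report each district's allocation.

Standard divisor: 281201 ÷ 24 ≈ 11716.708.
Standard quotas: Harke 11.5875, Eskel 2.9803, Brisco 0.6455, Galen 8.7868.
Lower quotas: Harke 11, Eskel 2, Brisco 0, Galen 8 (sum 21, leaving 3 seats).
Remainders in descending order: Eskel 0.9803, Galen 0.7868, Brisco 0.6455, Harke 0.5875.
Largest remainders: Eskel, Galen, Brisco receive the extra seats.

Harke 11, Eskel 3, Brisco 1, Galen 9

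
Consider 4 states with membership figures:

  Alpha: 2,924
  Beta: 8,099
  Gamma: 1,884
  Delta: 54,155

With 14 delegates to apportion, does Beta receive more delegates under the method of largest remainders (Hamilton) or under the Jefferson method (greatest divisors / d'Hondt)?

Hamilton

Hamilton: Alpha 1, Beta 2, Gamma 0, Delta 11.
Jefferson: Alpha 0, Beta 1, Gamma 0, Delta 13.
Beta gets 2 under Hamilton and 1 under Jefferson.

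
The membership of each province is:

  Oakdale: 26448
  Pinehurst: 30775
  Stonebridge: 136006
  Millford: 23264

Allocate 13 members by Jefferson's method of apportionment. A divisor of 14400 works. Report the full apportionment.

With modified divisor 14400: modified quotas Oakdale 1.837, Pinehurst 2.137, Stonebridge 9.445, Millford 1.616.
Rounding down: Oakdale 1, Pinehurst 2, Stonebridge 9, Millford 1 (total 13).

Oakdale=1, Pinehurst=2, Stonebridge=9, Millford=1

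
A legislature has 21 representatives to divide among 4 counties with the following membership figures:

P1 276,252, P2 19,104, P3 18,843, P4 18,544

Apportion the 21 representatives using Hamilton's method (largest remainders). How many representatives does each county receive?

P1=18; P2=1; P3=1; P4=1

The standard divisor is 332743/21 ≈ 15844.905.
Standard quotas: P1 17.4348, P2 1.2057, P3 1.1892, P4 1.1703.
Lower quotas: P1 17, P2 1, P3 1, P4 1 (sum 20, leaving 1 seat).
Remainders in descending order: P1 0.4348, P2 0.2057, P3 0.1892, P4 0.1703.
The surplus seat goes to P1.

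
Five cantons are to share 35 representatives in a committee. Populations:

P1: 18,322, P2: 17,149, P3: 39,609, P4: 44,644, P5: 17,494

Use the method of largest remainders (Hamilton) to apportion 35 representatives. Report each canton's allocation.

P1=5, P2=4, P3=10, P4=11, P5=5

Total 137218; standard divisor 137218/35 ≈ 3920.514.
Standard quotas: P1 4.6734, P2 4.3742, P3 10.1030, P4 11.3873, P5 4.4622.
Lower quotas: P1 4, P2 4, P3 10, P4 11, P5 4 (sum 33, leaving 2 seats).
Remainders in descending order: P1 0.6734, P5 0.4622, P4 0.3873, P2 0.3742, P3 0.1030.
Largest remainders: P1, P5 receive the extra seats.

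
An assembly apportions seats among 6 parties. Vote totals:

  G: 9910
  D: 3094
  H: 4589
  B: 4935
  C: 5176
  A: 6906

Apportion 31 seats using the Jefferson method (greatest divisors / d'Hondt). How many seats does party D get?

Standard divisor 34610/31 ≈ 1116.452; standard quotas: G 8.876, D 2.771, H 4.110, B 4.420, C 4.636, A 6.186.
Rounding down gives 8, 2, 4, 4, 4, 6 = 28 seats, so the divisor must be adjusted.
With modified divisor 1000: modified quotas G 9.910, D 3.094, H 4.589, B 4.935, C 5.176, A 6.906.
Rounding down: G 9, D 3, H 4, B 4, C 5, A 6 (total 31).
D receives 3.

3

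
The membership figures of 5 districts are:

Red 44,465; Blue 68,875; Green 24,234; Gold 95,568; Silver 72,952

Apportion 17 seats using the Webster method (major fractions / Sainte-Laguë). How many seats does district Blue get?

Standard divisor 306094/17 ≈ 18005.529; standard quotas: Red 2.470, Blue 3.825, Green 1.346, Gold 5.308, Silver 4.052.
Rounding to the nearest integer gives 2, 4, 1, 5, 4 = 16 seats, so the divisor must be adjusted.
With modified divisor 17600: modified quotas Red 2.526, Blue 3.913, Green 1.377, Gold 5.430, Silver 4.145.
Rounding to the nearest integer: Red 3, Blue 4, Green 1, Gold 5, Silver 4 (total 17).
Blue receives 4.

4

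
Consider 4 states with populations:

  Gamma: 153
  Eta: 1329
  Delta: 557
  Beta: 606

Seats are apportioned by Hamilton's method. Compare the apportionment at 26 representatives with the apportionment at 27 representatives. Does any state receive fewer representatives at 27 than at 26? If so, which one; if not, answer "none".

Gamma

At 26 seats: Gamma 2, Eta 13, Delta 5, Beta 6.
At 27 seats: Gamma 1, Eta 14, Delta 6, Beta 6.
Gamma drops from 2 to 1.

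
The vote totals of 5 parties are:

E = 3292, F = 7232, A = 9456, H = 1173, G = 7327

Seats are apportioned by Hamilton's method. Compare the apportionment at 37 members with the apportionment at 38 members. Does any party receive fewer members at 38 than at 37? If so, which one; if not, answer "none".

At 37 seats: E 4, F 9, A 12, H 2, G 10.
At 38 seats: E 4, F 10, A 13, H 1, G 10.
H drops from 2 to 1.

H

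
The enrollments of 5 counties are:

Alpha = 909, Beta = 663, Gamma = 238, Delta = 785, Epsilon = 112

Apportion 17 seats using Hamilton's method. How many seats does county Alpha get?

Total 2707; standard divisor 2707/17 ≈ 159.235.
Standard quotas: Alpha 5.709, Beta 4.164, Gamma 1.495, Delta 4.930, Epsilon 0.703.
Lower quotas: Alpha 5, Beta 4, Gamma 1, Delta 4, Epsilon 0 (sum 14, leaving 3 seats).
Remainders in descending order: Delta 0.930, Alpha 0.709, Epsilon 0.703, Gamma 0.495, Beta 0.164.
The surplus seats go to Delta, Alpha, Epsilon.
Alpha receives 6.

6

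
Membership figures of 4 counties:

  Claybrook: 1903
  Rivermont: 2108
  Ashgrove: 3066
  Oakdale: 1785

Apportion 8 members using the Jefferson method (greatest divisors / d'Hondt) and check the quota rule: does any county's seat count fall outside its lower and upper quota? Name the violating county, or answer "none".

Standard quotas: Claybrook 1.718, Rivermont 1.903, Ashgrove 2.768, Oakdale 1.611.
Jefferson allocation: Claybrook 2, Rivermont 2, Ashgrove 3, Oakdale 1.
Every allocation lies between the lower and upper quota.

none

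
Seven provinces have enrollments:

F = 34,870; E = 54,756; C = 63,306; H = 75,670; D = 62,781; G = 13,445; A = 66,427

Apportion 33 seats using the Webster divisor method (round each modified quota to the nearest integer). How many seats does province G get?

Standard divisor 371255/33 ≈ 11250.152; standard quotas: F 3.100, E 4.867, C 5.627, H 6.726, D 5.580, G 1.195, A 5.905.
Rounding to the nearest integer gives 3, 5, 6, 7, 6, 1, 6 = 34 seats, so the divisor must be adjusted.
With modified divisor 11460: modified quotas F 3.043, E 4.778, C 5.524, H 6.603, D 5.478, G 1.173, A 5.796.
Rounding to the nearest integer: F 3, E 5, C 6, H 7, D 5, G 1, A 6 (total 33).
G receives 1.

1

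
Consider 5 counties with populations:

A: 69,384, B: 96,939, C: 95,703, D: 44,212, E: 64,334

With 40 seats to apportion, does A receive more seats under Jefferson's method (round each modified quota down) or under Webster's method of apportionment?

Webster

Jefferson: A 7, B 11, C 10, D 5, E 7.
Webster: A 8, B 10, C 10, D 5, E 7.
A gets 7 under Jefferson and 8 under Webster.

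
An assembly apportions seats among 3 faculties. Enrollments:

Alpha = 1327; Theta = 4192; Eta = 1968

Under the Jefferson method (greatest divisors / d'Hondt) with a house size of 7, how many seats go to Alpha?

Standard divisor 7487/7 ≈ 1069.571; standard quotas: Alpha 1.241, Theta 3.919, Eta 1.840.
Rounding down gives 1, 3, 1 = 5 seats, so the divisor must be adjusted.
With modified divisor 900: modified quotas Alpha 1.474, Theta 4.658, Eta 2.187.
Rounding down: Alpha 1, Theta 4, Eta 2 (total 7).
Alpha receives 1.

1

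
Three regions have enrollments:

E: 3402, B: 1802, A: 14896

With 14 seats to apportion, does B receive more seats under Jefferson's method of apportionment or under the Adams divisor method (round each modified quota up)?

Adams

Jefferson: E 2, B 1, A 11.
Adams: E 3, B 2, A 9.
B gets 1 under Jefferson and 2 under Adams.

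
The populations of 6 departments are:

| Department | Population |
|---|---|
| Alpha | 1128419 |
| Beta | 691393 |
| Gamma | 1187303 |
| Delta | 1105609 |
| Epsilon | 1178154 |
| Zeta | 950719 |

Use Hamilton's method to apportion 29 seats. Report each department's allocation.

Alpha=5, Beta=3, Gamma=6, Delta=5, Epsilon=6, Zeta=4

Standard divisor: 6241597 ÷ 29 ≈ 215227.483.
Standard quotas: Alpha 5.2429, Beta 3.2124, Gamma 5.5165, Delta 5.1369, Epsilon 5.4740, Zeta 4.4173.
Lower quotas: Alpha 5, Beta 3, Gamma 5, Delta 5, Epsilon 5, Zeta 4 (sum 27, leaving 2 seats).
Remainders in descending order: Gamma 0.5165, Epsilon 0.4740, Zeta 0.4173, Alpha 0.2429, Beta 0.2124, Delta 0.1369.
Largest remainders: Gamma, Epsilon receive the extra seats.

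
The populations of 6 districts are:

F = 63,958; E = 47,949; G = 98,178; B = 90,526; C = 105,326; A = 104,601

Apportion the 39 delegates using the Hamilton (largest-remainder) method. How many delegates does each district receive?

F 5, E 4, G 7, B 7, C 8, A 8

Total 510538; standard divisor 510538/39 ≈ 13090.718.
Standard quotas: F 4.8858, E 3.6628, G 7.4998, B 6.9153, C 8.0459, A 7.9905.
Lower quotas: F 4, E 3, G 7, B 6, C 8, A 7 (sum 35, leaving 4 seats).
Remainders in descending order: A 0.9905, B 0.9153, F 0.8858, E 0.6628, G 0.4998, C 0.0459.
The surplus seats go to A, B, F, E.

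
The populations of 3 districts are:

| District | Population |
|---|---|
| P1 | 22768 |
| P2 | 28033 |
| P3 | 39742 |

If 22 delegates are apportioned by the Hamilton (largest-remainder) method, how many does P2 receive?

7

The standard divisor is 90543/22 ≈ 4115.591.
Standard quotas: P1 5.5321, P2 6.8114, P3 9.6565.
Lower quotas: P1 5, P2 6, P3 9 (sum 20, leaving 2 seats).
Remainders in descending order: P2 0.8114, P3 0.6565, P1 0.5321.
The surplus seats go to P2, P3.
P2 receives 7.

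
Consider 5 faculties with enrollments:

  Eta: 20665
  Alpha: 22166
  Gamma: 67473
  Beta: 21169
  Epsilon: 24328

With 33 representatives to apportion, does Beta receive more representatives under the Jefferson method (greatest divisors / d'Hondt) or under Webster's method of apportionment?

Jefferson: Eta 4, Alpha 5, Gamma 15, Beta 4, Epsilon 5.
Webster: Eta 4, Alpha 5, Gamma 14, Beta 5, Epsilon 5.
Beta gets 4 under Jefferson and 5 under Webster.

Webster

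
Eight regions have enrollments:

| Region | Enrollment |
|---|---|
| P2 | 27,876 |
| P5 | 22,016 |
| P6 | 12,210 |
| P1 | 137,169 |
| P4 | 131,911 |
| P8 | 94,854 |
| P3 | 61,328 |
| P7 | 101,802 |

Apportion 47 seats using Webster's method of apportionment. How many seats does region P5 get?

Standard divisor 589166/47 ≈ 12535.447; standard quotas: P2 2.224, P5 1.756, P6 0.974, P1 10.942, P4 10.523, P8 7.567, P3 4.892, P7 8.121.
Rounding to the nearest integer gives 2, 2, 1, 11, 11, 8, 5, 8 = 48 seats, so the divisor must be adjusted.
With modified divisor 12600: modified quotas P2 2.212, P5 1.747, P6 0.969, P1 10.886, P4 10.469, P8 7.528, P3 4.867, P7 8.080.
Rounding to the nearest integer: P2 2, P5 2, P6 1, P1 11, P4 10, P8 8, P3 5, P7 8 (total 47).
P5 receives 2.

2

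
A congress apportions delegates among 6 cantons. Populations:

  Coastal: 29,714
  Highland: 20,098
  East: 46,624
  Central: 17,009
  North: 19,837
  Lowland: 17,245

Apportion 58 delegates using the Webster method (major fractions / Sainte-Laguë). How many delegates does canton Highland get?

8

Standard divisor 150527/58 ≈ 2595.293; standard quotas: Coastal 11.449, Highland 7.744, East 17.965, Central 6.554, North 7.643, Lowland 6.645.
Rounding to the nearest integer gives 11, 8, 18, 7, 8, 7 = 59 seats, so the divisor must be adjusted.
With modified divisor 2630: modified quotas Coastal 11.298, Highland 7.642, East 17.728, Central 6.467, North 7.543, Lowland 6.557.
Rounding to the nearest integer: Coastal 11, Highland 8, East 18, Central 6, North 8, Lowland 7 (total 58).
Highland receives 8.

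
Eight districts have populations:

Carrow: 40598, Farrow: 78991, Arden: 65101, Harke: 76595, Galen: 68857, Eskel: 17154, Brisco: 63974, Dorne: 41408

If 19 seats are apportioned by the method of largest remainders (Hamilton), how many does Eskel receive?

Standard divisor: 452678 ÷ 19 ≈ 23825.158.
Standard quotas: Carrow 1.7040, Farrow 3.3154, Arden 2.7324, Harke 3.2149, Galen 2.8901, Eskel 0.7200, Brisco 2.6851, Dorne 1.7380.
Lower quotas: Carrow 1, Farrow 3, Arden 2, Harke 3, Galen 2, Eskel 0, Brisco 2, Dorne 1 (sum 14, leaving 5 seats).
Remainders in descending order: Galen 0.8901, Dorne 0.7380, Arden 0.7324, Eskel 0.7200, Carrow 0.7040, Brisco 0.6851, Farrow 0.3154, Harke 0.2149.
The surplus seats go to Galen, Dorne, Arden, Eskel, Carrow.
Eskel receives 1.

1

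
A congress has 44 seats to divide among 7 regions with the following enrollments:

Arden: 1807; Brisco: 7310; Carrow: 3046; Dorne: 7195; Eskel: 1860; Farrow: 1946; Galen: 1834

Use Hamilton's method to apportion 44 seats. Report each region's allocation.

Total 24998; standard divisor 24998/44 ≈ 568.136.
Standard quotas: Arden 3.1806, Brisco 12.8666, Carrow 5.3614, Dorne 12.6642, Eskel 3.2739, Farrow 3.4252, Galen 3.2281.
Lower quotas: Arden 3, Brisco 12, Carrow 5, Dorne 12, Eskel 3, Farrow 3, Galen 3 (sum 41, leaving 3 seats).
Remainders in descending order: Brisco 0.8666, Dorne 0.6642, Farrow 0.4252, Carrow 0.3614, Eskel 0.2739, Galen 0.2281, Arden 0.1806.
Largest remainders: Brisco, Dorne, Farrow receive the extra seats.

Arden: 3, Brisco: 13, Carrow: 5, Dorne: 13, Eskel: 3, Farrow: 4, Galen: 3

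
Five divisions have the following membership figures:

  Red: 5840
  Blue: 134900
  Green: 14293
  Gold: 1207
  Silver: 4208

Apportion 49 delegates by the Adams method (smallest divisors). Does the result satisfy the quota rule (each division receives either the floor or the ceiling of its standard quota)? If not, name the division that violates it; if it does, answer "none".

Standard quotas: Red 1.784, Blue 41.198, Green 4.365, Gold 0.369, Silver 1.285.
Adams allocation: Red 2, Blue 39, Green 5, Gold 1, Silver 2.
Blue has quota 41.198 (lower 41, upper 42) but receives 39 — outside the quota interval.

Blue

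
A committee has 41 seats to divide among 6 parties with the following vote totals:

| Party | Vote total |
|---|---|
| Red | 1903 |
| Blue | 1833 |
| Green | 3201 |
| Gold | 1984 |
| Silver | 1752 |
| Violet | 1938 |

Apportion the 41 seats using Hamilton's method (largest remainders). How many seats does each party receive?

Red 6, Blue 6, Green 10, Gold 7, Silver 6, Violet 6

Standard divisor: 12611 ÷ 41 ≈ 307.585.
Standard quotas: Red 6.187, Blue 5.959, Green 10.407, Gold 6.450, Silver 5.696, Violet 6.301.
Lower quotas: Red 6, Blue 5, Green 10, Gold 6, Silver 5, Violet 6 (sum 38, leaving 3 seats).
Remainders in descending order: Blue 0.959, Silver 0.696, Gold 0.450, Green 0.407, Violet 0.301, Red 0.187.
The surplus seats go to Blue, Silver, Gold.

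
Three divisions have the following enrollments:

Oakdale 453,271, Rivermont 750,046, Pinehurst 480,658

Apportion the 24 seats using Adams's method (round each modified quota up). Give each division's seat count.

Standard divisor 1683975/24 ≈ 70165.625; standard quotas: Oakdale 6.460, Rivermont 10.690, Pinehurst 6.850.
Rounding up gives 7, 11, 7 = 25 seats, so the divisor must be adjusted.
With modified divisor 75270: modified quotas Oakdale 6.022, Rivermont 9.965, Pinehurst 6.386.
Rounding up: Oakdale 7, Rivermont 10, Pinehurst 7 (total 24).

Oakdale: 7, Rivermont: 10, Pinehurst: 7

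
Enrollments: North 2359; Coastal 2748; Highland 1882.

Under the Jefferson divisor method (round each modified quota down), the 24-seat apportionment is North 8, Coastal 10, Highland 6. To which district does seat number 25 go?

Highland

Priority for the next seat is population ÷ (current seats + 1).
Priorities: North 262.111, Coastal 249.818, Highland 268.857.
Highest priority: Highland.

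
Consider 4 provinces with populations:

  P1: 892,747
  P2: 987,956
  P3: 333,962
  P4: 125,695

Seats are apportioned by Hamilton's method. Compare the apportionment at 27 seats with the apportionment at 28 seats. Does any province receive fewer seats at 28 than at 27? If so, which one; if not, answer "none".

P4

At 27 seats: P1 10, P2 11, P3 4, P4 2.
At 28 seats: P1 11, P2 12, P3 4, P4 1.
P4 drops from 2 to 1.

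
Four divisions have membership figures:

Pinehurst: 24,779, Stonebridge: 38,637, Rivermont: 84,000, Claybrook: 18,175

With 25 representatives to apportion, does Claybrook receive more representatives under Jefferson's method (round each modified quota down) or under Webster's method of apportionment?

Webster

Jefferson: Pinehurst 4, Stonebridge 6, Rivermont 13, Claybrook 2.
Webster: Pinehurst 4, Stonebridge 6, Rivermont 12, Claybrook 3.
Claybrook gets 2 under Jefferson and 3 under Webster.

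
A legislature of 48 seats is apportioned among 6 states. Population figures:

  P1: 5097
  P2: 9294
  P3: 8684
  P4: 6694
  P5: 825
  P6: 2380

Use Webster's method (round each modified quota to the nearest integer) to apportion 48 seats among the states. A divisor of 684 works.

P1 7, P2 14, P3 13, P4 10, P5 1, P6 3

With modified divisor 684: modified quotas P1 7.452, P2 13.588, P3 12.696, P4 9.787, P5 1.206, P6 3.480.
Rounding to the nearest integer: P1 7, P2 14, P3 13, P4 10, P5 1, P6 3 (total 48).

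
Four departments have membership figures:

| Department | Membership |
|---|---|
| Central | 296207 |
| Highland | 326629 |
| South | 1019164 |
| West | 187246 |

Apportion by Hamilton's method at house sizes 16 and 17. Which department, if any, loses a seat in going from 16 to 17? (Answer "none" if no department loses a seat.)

none

At 16 seats: Central 2, Highland 3, South 9, West 2.
At 17 seats: Central 3, Highland 3, South 9, West 2.
No department's allocation decreased.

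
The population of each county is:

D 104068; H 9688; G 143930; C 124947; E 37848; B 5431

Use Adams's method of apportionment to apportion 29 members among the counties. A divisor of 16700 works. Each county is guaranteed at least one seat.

With modified divisor 16700: modified quotas D 6.232, H 0.580, G 8.619, C 7.482, E 2.266, B 0.325.
Rounding up: D 7, H 1, G 9, C 8, E 3, B 1 (total 29).

D: 7, H: 1, G: 9, C: 8, E: 3, B: 1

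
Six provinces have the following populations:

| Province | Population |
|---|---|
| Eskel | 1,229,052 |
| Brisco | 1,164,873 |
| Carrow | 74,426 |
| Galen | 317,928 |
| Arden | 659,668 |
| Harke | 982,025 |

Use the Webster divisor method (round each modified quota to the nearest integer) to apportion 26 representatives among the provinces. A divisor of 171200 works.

With modified divisor 171200: modified quotas Eskel 7.179, Brisco 6.804, Carrow 0.435, Galen 1.857, Arden 3.853, Harke 5.736.
Rounding to the nearest integer: Eskel 7, Brisco 7, Carrow 0, Galen 2, Arden 4, Harke 6 (total 26).

Eskel 7, Brisco 7, Carrow 0, Galen 2, Arden 4, Harke 6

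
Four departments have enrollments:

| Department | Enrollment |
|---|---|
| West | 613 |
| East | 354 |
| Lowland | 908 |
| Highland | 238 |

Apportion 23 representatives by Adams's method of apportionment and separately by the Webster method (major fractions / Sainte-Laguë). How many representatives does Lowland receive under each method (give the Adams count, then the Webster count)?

Adams: West 7, East 4, Lowland 9, Highland 3.
Webster: West 6, East 4, Lowland 10, Highland 3.
Lowland gets 9 under Adams and 10 under Webster.

9 and 10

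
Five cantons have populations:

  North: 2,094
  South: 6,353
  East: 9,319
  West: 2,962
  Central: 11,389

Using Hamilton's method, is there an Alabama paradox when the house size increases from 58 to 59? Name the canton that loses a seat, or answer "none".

none

At 58 seats: North 4, South 11, East 17, West 5, Central 21.
At 59 seats: North 4, South 12, East 17, West 5, Central 21.
No canton's allocation decreased.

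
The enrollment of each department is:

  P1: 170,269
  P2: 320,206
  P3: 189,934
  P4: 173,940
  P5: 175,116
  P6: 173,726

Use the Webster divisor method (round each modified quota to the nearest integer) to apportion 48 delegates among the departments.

P1 7; P2 13; P3 7; P4 7; P5 7; P6 7

Standard divisor 1203191/48 ≈ 25066.479; standard quotas: P1 6.793, P2 12.774, P3 7.577, P4 6.939, P5 6.986, P6 6.931.
Rounding to the nearest integer gives 7, 13, 8, 7, 7, 7 = 49 seats, so the divisor must be adjusted.
With modified divisor 25500: modified quotas P1 6.677, P2 12.557, P3 7.448, P4 6.821, P5 6.867, P6 6.813.
Rounding to the nearest integer: P1 7, P2 13, P3 7, P4 7, P5 7, P6 7 (total 48).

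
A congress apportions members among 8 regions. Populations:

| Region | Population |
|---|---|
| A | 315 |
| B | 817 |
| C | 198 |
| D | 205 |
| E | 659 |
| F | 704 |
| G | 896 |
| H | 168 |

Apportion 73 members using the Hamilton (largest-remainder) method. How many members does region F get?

Standard divisor: 3962 ÷ 73 ≈ 54.274.
Standard quotas: A 5.804, B 15.053, C 3.648, D 3.777, E 12.142, F 12.971, G 16.509, H 3.095.
Lower quotas: A 5, B 15, C 3, D 3, E 12, F 12, G 16, H 3 (sum 69, leaving 4 seats).
Remainders in descending order: F 0.971, A 0.804, D 0.777, C 0.648, G 0.509, E 0.142, H 0.095, B 0.053.
The surplus seats go to F, A, D, C.
F receives 13.

13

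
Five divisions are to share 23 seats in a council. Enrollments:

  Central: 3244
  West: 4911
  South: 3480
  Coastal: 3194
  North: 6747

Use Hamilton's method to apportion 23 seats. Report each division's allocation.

Central: 4; West: 5; South: 4; Coastal: 3; North: 7

Standard divisor: 21576 ÷ 23 ≈ 938.087.
Standard quotas: Central 3.4581, West 5.2351, South 3.7097, Coastal 3.4048, North 7.1923.
Lower quotas: Central 3, West 5, South 3, Coastal 3, North 7 (sum 21, leaving 2 seats).
Remainders in descending order: South 0.7097, Central 0.4581, Coastal 0.4048, West 0.2351, North 0.1923.
The surplus seats go to South, Central.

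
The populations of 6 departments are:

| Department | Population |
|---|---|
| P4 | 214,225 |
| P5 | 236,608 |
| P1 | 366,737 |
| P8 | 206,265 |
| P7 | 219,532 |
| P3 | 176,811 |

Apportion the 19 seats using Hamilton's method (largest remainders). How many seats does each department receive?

P4=3; P5=3; P1=5; P8=3; P7=3; P3=2

Standard divisor: 1420178 ÷ 19 ≈ 74746.211.
Standard quotas: P4 2.8660, P5 3.1655, P1 4.9064, P8 2.7595, P7 2.9370, P3 2.3655.
Lower quotas: P4 2, P5 3, P1 4, P8 2, P7 2, P3 2 (sum 15, leaving 4 seats).
Remainders in descending order: P7 0.9370, P1 0.9064, P4 0.8660, P8 0.7595, P3 0.3655, P5 0.1655.
The surplus seats go to P7, P1, P4, P8.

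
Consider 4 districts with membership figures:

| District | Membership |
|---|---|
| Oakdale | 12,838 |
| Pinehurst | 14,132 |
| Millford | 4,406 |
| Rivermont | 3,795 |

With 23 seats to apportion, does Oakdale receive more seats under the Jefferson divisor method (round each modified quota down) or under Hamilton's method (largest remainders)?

Jefferson

Jefferson: Oakdale 9, Pinehurst 9, Millford 3, Rivermont 2.
Hamilton: Oakdale 8, Pinehurst 9, Millford 3, Rivermont 3.
Oakdale gets 9 under Jefferson and 8 under Hamilton.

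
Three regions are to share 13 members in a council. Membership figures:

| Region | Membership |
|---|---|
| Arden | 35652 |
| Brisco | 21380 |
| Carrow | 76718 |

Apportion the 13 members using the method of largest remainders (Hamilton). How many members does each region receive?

Arden: 4; Brisco: 2; Carrow: 7

Total 133750; standard divisor 133750/13 ≈ 10288.462.
Standard quotas: Arden 3.4652, Brisco 2.0781, Carrow 7.4567.
Lower quotas: Arden 3, Brisco 2, Carrow 7 (sum 12, leaving 1 seat).
Remainders in descending order: Arden 0.4652, Carrow 0.4567, Brisco 0.0781.
Largest remainder: Arden receives the extra seat.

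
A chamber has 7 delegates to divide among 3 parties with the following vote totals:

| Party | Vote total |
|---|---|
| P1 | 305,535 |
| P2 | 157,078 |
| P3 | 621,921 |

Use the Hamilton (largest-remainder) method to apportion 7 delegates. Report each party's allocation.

Standard divisor: 1084534 ÷ 7 ≈ 154933.429.
Standard quotas: P1 1.9720, P2 1.0138, P3 4.0141.
Lower quotas: P1 1, P2 1, P3 4 (sum 6, leaving 1 seat).
Remainders in descending order: P1 0.9720, P3 0.0141, P2 0.0138.
The surplus seat goes to P1.

P1 2, P2 1, P3 4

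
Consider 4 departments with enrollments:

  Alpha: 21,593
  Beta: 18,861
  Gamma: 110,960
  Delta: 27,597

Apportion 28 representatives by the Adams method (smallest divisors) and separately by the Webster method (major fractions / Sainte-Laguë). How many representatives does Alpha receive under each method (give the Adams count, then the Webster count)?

4 and 3

Adams: Alpha 4, Beta 3, Gamma 17, Delta 4.
Webster: Alpha 3, Beta 3, Gamma 18, Delta 4.
Alpha gets 4 under Adams and 3 under Webster.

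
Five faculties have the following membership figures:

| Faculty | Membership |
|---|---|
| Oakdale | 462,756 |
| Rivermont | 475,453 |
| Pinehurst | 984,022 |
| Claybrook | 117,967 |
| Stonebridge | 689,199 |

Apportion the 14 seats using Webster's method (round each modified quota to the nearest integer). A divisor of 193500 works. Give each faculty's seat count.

Oakdale 2, Rivermont 2, Pinehurst 5, Claybrook 1, Stonebridge 4

With modified divisor 193500: modified quotas Oakdale 2.392, Rivermont 2.457, Pinehurst 5.085, Claybrook 0.610, Stonebridge 3.562.
Rounding to the nearest integer: Oakdale 2, Rivermont 2, Pinehurst 5, Claybrook 1, Stonebridge 4 (total 14).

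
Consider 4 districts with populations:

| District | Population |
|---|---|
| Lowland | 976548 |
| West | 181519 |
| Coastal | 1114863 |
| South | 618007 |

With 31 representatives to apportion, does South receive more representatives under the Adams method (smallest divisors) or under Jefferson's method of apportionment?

Adams

Adams: Lowland 10, West 2, Coastal 12, South 7.
Jefferson: Lowland 11, West 2, Coastal 12, South 6.
South gets 7 under Adams and 6 under Jefferson.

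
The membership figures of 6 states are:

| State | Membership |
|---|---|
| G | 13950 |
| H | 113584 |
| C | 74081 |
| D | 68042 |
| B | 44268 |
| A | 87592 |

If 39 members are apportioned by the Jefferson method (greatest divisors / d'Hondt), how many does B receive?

Standard divisor 401517/39 ≈ 10295.308; standard quotas: G 1.355, H 11.033, C 7.196, D 6.609, B 4.300, A 8.508.
Rounding down gives 1, 11, 7, 6, 4, 8 = 37 seats, so the divisor must be adjusted.
With modified divisor 9600: modified quotas G 1.453, H 11.832, C 7.717, D 7.088, B 4.611, A 9.124.
Rounding down: G 1, H 11, C 7, D 7, B 4, A 9 (total 39).
B receives 4.

4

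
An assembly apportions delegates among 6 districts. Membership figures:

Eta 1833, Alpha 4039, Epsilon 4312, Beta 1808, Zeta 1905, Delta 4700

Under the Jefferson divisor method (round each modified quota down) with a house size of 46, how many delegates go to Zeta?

5

Standard divisor 18597/46 ≈ 404.283; standard quotas: Eta 4.534, Alpha 9.991, Epsilon 10.666, Beta 4.472, Zeta 4.712, Delta 11.626.
Rounding down gives 4, 9, 10, 4, 4, 11 = 42 seats, so the divisor must be adjusted.
With modified divisor 370: modified quotas Eta 4.954, Alpha 10.916, Epsilon 11.654, Beta 4.886, Zeta 5.149, Delta 12.703.
Rounding down: Eta 4, Alpha 10, Epsilon 11, Beta 4, Zeta 5, Delta 12 (total 46).
Zeta receives 5.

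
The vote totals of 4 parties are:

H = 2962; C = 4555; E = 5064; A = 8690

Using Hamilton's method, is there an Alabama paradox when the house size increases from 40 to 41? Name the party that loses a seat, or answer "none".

At 40 seats: H 6, C 9, E 9, A 16.
At 41 seats: H 5, C 9, E 10, A 17.
H drops from 6 to 5.

H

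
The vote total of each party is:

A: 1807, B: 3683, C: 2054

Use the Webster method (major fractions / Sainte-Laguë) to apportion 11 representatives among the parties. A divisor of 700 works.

A: 3, B: 5, C: 3

With modified divisor 700: modified quotas A 2.581, B 5.261, C 2.934.
Rounding to the nearest integer: A 3, B 5, C 3 (total 11).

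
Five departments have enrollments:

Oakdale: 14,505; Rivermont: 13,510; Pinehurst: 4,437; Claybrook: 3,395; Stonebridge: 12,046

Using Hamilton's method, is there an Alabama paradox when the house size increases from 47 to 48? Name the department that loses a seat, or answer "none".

Pinehurst

At 47 seats: Oakdale 14, Rivermont 13, Pinehurst 5, Claybrook 3, Stonebridge 12.
At 48 seats: Oakdale 15, Rivermont 14, Pinehurst 4, Claybrook 3, Stonebridge 12.
Pinehurst drops from 5 to 4.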